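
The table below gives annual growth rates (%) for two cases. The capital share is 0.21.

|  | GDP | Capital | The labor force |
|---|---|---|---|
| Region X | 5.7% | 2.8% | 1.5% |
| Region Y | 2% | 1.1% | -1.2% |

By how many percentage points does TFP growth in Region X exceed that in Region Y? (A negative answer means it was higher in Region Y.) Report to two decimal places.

Labor's share = 1 − 0.21 = 0.79.
Region X: TFP = 5.7 − 0.588 − 1.185 = 3.927%.
Region Y: TFP = 2 − 0.231 + 0.948 = 2.717%.
Difference = 3.927 − (2.717) = 1.21 pp.

1.21 percentage points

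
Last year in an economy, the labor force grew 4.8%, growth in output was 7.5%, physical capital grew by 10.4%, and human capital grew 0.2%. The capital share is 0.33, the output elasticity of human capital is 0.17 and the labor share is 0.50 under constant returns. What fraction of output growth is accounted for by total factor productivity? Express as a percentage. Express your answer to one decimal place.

Labor's share = 1 − 0.33 − 0.17 = 0.5.
Physical capital: 0.33 × 10.4 = 3.432 pp.
Human capital: 0.17 × 0.2 = 0.034 pp.
The labor force: 0.5 × 4.8 = 2.4 pp.
TFP growth = 7.5 − 5.866 = 1.634%.
TFP share of growth = 1.634 / 7.5 × 100 = 21.787%.

Total factor productivity accounted for 21.8% of growth.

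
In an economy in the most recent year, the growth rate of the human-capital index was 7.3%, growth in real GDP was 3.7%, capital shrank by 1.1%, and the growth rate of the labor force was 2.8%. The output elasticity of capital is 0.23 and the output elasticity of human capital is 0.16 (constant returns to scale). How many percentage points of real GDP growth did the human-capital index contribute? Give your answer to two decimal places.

Contribution = share × growth = 0.16 × 7.3 = 1.168 pp.

1.17 percentage points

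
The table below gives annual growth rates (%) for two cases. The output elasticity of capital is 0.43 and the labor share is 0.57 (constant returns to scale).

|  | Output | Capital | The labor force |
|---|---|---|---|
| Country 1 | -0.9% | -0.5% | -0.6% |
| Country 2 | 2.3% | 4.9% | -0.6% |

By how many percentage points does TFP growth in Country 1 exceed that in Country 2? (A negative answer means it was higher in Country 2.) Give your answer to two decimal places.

Labor's share = 1 − 0.43 = 0.57.
Country 1: TFP = -0.9 + 0.215 + 0.342 = -0.343%.
Country 2: TFP = 2.3 − 2.107 + 0.342 = 0.535%.
Difference = -0.343 − (0.535) = -0.878 pp.

-0.88 percentage points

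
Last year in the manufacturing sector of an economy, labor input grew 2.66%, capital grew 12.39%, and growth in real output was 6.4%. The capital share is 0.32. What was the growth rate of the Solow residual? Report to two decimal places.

Labor's share = 1 − 0.32 = 0.68.
Capital: 0.32 × 12.39 = 3.9648 pp.
Labor input: 0.68 × 2.66 = 1.8088 pp.
TFP growth = 6.4 − 5.7736 = 0.6264%.

0.63%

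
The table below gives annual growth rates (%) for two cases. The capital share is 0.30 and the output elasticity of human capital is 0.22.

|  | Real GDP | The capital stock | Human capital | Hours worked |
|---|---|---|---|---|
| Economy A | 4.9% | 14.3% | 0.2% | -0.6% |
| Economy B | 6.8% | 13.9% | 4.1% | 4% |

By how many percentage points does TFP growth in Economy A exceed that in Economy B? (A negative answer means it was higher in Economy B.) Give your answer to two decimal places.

Labor's share = 1 − 0.3 − 0.22 = 0.48.
Economy A: TFP = 4.9 − 4.29 − 0.044 + 0.288 = 0.854%.
Economy B: TFP = 6.8 − 4.17 − 0.902 − 1.92 = -0.192%.
Difference = 0.854 − (-0.192) = 1.046 pp.

1.05 percentage points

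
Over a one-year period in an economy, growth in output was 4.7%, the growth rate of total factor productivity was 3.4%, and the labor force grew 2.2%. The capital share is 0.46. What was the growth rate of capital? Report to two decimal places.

0.24%

Labor's share = 1 − 0.46 = 0.54.
gY = gA + 0.54×2.2 + 0.46×g.
0.46×g = 4.7 − 3.4 − 1.188 = 0.112.
g = 0.112 / 0.46 = 0.2435%.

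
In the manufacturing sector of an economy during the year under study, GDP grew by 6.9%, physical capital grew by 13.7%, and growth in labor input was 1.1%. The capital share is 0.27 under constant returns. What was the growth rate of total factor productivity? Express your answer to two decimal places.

Total factor productivity grew 2.40%.

Labor's share = 1 − 0.27 = 0.73.
Physical capital: 0.27 × 13.7 = 3.699 pp.
Labor input: 0.73 × 1.1 = 0.803 pp.
TFP growth = 6.9 − 4.502 = 2.398%.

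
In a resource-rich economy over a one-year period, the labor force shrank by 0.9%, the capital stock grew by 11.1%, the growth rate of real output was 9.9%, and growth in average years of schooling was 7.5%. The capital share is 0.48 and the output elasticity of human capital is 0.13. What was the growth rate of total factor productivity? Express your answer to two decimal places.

Labor's share = 1 − 0.48 − 0.13 = 0.39.
The capital stock: 0.48 × 11.1 = 5.328 pp.
Average years of schooling: 0.13 × 7.5 = 0.975 pp.
The labor force: 0.39 × (-0.9) = -0.351 pp.
TFP growth = 9.9 − 5.952 = 3.948%.

Total factor productivity grew 3.95%.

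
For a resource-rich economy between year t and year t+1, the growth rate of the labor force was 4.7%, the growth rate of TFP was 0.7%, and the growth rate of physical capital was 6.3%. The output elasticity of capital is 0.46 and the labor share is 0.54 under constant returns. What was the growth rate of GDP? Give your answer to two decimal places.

6.14%

Labor's share = 1 − 0.46 = 0.54.
Physical capital: 0.46 × 6.3 = 2.898 pp.
The labor force: 0.54 × 4.7 = 2.538 pp.
Output growth = 0.7 + 5.436 = 6.136%.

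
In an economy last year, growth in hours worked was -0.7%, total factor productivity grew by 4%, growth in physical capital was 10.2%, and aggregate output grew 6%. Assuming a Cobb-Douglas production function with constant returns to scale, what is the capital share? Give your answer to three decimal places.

gY = gA + α·gK + (1−α)·gL, so gY − gA − gL = α(gK − gL).
6 − 4 + 0.7 = α × (10.2 − (-0.7)).
2.7 = 10.9 α, so α = 0.24771.

0.248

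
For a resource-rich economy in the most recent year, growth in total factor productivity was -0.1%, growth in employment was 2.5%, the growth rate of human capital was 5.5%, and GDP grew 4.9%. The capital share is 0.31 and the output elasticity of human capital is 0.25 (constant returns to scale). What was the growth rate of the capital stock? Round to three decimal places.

8.145%

Labor's share = 1 − 0.31 − 0.25 = 0.44.
gY = gA + 0.25×5.5 + 0.44×2.5 + 0.31×g.
0.31×g = 4.9 + 0.1 − 2.475 = 2.525.
g = 2.525 / 0.31 = 8.14516%.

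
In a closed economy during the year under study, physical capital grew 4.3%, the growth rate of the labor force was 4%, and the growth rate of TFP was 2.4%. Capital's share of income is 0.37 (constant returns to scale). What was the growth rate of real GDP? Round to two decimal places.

Labor's share = 1 − 0.37 = 0.63.
Physical capital: 0.37 × 4.3 = 1.591 pp.
The labor force: 0.63 × 4 = 2.52 pp.
Output growth = 2.4 + 4.111 = 6.511%.

6.51%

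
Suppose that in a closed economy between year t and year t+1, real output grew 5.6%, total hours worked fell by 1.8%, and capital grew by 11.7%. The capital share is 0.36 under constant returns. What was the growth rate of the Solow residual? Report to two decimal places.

The Solow residual growth was 2.54%.

Labor's share = 1 − 0.36 = 0.64.
Capital: 0.36 × 11.7 = 4.212 pp.
Total hours worked: 0.64 × (-1.8) = -1.152 pp.
TFP growth = 5.6 − 3.06 = 2.54%.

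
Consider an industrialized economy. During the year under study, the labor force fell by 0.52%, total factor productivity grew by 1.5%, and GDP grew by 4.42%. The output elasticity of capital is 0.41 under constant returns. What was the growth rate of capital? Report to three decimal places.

Labor's share = 1 − 0.41 = 0.59.
gY = gA + 0.59×(-0.52) + 0.41×g.
0.41×g = 4.42 − 1.5 + 0.3068 = 3.2268.
g = 3.2268 / 0.41 = 7.87024%.

7.870%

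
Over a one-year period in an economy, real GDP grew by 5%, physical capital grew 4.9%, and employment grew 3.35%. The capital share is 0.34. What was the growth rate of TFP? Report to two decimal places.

Labor's share = 1 − 0.34 = 0.66.
Physical capital: 0.34 × 4.9 = 1.666 pp.
Employment: 0.66 × 3.35 = 2.211 pp.
TFP growth = 5 − 3.877 = 1.123%.

TFP growth was 1.12%.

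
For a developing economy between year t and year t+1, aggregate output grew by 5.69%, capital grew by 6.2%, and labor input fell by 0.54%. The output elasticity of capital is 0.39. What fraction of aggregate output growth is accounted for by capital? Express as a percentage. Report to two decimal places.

42.50%

Capital contributed 0.39 × 6.2 = 2.418 pp.
Share of growth = 2.418 / 5.69 × 100 = 42.4956%.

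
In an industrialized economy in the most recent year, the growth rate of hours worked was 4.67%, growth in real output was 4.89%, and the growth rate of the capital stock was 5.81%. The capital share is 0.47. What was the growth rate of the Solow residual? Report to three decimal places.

-0.316%

Labor's share = 1 − 0.47 = 0.53.
The capital stock: 0.47 × 5.81 = 2.7307 pp.
Hours worked: 0.53 × 4.67 = 2.4751 pp.
TFP growth = 4.89 − 5.2058 = -0.3158%.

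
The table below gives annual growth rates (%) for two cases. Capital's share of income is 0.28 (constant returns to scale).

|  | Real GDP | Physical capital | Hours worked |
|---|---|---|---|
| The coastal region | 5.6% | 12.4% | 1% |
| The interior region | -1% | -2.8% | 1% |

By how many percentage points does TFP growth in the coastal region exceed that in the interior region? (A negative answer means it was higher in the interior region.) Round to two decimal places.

Labor's share = 1 − 0.28 = 0.72.
The coastal region: TFP = 5.6 − 3.472 − 0.72 = 1.408%.
The interior region: TFP = -1 + 0.784 − 0.72 = -0.936%.
Difference = 1.408 − (-0.936) = 2.344 pp.

2.34 percentage points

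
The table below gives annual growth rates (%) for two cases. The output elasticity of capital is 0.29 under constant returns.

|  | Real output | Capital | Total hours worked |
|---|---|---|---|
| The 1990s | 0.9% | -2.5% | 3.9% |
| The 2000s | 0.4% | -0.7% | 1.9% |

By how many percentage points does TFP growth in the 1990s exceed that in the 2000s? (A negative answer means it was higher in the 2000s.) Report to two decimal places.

-0.40 percentage points

Labor's share = 1 − 0.29 = 0.71.
The 1990s: TFP = 0.9 + 0.725 − 2.769 = -1.144%.
The 2000s: TFP = 0.4 + 0.203 − 1.349 = -0.746%.
Difference = -1.144 − (-0.746) = -0.398 pp.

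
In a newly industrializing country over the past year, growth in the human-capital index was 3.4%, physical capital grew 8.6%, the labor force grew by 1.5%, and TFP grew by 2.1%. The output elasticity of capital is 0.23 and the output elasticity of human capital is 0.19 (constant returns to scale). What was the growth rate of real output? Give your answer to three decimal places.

Labor's share = 1 − 0.23 − 0.19 = 0.58.
Physical capital: 0.23 × 8.6 = 1.978 pp.
The human-capital index: 0.19 × 3.4 = 0.646 pp.
The labor force: 0.58 × 1.5 = 0.87 pp.
Output growth = 2.1 + 3.494 = 5.594%.

Real output grew 5.594%.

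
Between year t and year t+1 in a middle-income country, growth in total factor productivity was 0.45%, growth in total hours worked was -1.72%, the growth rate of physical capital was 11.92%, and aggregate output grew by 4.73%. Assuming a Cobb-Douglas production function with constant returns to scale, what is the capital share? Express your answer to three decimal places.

α = 0.440

gY = gA + α·gK + (1−α)·gL, so gY − gA − gL = α(gK − gL).
4.73 − 0.45 + 1.72 = α × (11.92 − (-1.72)).
6 = 13.64 α, so α = 0.43988.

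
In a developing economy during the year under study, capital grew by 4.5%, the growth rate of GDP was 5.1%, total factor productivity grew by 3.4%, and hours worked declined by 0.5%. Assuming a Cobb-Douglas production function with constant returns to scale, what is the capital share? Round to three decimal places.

gY = gA + α·gK + (1−α)·gL, so gY − gA − gL = α(gK − gL).
5.1 − 3.4 + 0.5 = α × (4.5 − (-0.5)).
2.2 = 5 α, so α = 0.44.

α = 0.440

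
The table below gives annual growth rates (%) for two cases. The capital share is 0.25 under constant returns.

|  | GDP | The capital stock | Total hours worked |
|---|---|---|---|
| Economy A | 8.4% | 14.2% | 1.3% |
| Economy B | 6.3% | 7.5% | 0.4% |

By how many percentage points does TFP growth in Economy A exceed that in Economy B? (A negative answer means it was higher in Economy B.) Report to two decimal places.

-0.25 percentage points

Labor's share = 1 − 0.25 = 0.75.
Economy A: TFP = 8.4 − 3.55 − 0.975 = 3.875%.
Economy B: TFP = 6.3 − 1.875 − 0.3 = 4.125%.
Difference = 3.875 − (4.125) = -0.25 pp.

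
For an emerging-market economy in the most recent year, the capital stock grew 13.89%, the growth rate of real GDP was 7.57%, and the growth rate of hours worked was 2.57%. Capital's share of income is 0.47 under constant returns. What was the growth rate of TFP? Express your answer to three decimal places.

-0.320%

Labor's share = 1 − 0.47 = 0.53.
The capital stock: 0.47 × 13.89 = 6.5283 pp.
Hours worked: 0.53 × 2.57 = 1.3621 pp.
TFP growth = 7.57 − 7.8904 = -0.3204%.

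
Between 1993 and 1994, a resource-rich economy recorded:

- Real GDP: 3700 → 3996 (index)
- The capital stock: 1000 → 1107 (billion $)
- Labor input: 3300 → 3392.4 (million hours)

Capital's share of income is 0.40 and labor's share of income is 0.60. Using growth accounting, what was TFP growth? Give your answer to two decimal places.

2.04%

Real GDP growth = (3996 − 3700) / 3700 = 8%.
The capital stock growth = (1107 − 1000) / 1000 = 10.7%.
Labor input growth = (3392.4 − 3300) / 3300 = 2.8%.
Labor's share = 1 − 0.4 = 0.6.
The capital stock: 0.4 × 10.7 = 4.28 pp.
Labor input: 0.6 × 2.8 = 1.68 pp.
TFP growth = 8 − 5.96 = 2.04%.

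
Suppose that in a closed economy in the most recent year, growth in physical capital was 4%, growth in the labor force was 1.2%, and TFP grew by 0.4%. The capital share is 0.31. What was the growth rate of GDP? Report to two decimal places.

2.47%

Labor's share = 1 − 0.31 = 0.69.
Physical capital: 0.31 × 4 = 1.24 pp.
The labor force: 0.69 × 1.2 = 0.828 pp.
Output growth = 0.4 + 2.068 = 2.468%.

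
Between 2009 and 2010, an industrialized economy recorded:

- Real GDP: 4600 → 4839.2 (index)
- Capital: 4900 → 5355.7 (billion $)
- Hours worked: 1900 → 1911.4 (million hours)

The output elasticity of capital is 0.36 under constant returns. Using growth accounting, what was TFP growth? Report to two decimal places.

TFP grew 1.47%.

Real GDP growth = (4839.2 − 4600) / 4600 = 5.2%.
Capital growth = (5355.7 − 4900) / 4900 = 9.3%.
Hours worked growth = (1911.4 − 1900) / 1900 = 0.6%.
Labor's share = 1 − 0.36 = 0.64.
Capital: 0.36 × 9.3 = 3.348 pp.
Hours worked: 0.64 × 0.6 = 0.384 pp.
TFP growth = 5.2 − 3.732 = 1.468%.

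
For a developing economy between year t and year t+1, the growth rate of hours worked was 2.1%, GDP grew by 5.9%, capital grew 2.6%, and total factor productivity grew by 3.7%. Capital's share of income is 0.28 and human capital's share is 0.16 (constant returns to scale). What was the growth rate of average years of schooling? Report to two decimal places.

1.85%

Labor's share = 1 − 0.28 − 0.16 = 0.56.
gY = gA + 0.28×2.6 + 0.56×2.1 + 0.16×g.
0.16×g = 5.9 − 3.7 − 1.904 = 0.296.
g = 0.296 / 0.16 = 1.85%.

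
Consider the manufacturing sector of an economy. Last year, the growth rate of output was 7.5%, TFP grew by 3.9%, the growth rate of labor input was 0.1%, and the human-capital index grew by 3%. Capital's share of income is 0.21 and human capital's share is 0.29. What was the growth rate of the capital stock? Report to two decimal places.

Labor's share = 1 − 0.21 − 0.29 = 0.5.
gY = gA + 0.29×3 + 0.5×0.1 + 0.21×g.
0.21×g = 7.5 − 3.9 − 0.92 = 2.68.
g = 2.68 / 0.21 = 12.7619%.

The capital stock growth was 12.76%.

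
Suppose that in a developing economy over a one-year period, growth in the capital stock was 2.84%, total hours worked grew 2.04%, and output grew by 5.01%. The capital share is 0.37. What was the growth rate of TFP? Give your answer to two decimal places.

Labor's share = 1 − 0.37 = 0.63.
The capital stock: 0.37 × 2.84 = 1.0508 pp.
Total hours worked: 0.63 × 2.04 = 1.2852 pp.
TFP growth = 5.01 − 2.336 = 2.674%.

2.67%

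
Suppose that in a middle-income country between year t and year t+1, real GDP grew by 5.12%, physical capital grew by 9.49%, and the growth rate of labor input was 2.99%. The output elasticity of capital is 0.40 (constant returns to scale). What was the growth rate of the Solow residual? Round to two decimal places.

Labor's share = 1 − 0.4 = 0.6.
Physical capital: 0.4 × 9.49 = 3.796 pp.
Labor input: 0.6 × 2.99 = 1.794 pp.
TFP growth = 5.12 − 5.59 = -0.47%.

-0.47%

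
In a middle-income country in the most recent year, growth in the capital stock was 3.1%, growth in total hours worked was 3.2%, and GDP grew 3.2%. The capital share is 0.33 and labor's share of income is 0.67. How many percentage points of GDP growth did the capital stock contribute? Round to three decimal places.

Contribution = share × growth = 0.33 × 3.1 = 1.023 pp.

1.023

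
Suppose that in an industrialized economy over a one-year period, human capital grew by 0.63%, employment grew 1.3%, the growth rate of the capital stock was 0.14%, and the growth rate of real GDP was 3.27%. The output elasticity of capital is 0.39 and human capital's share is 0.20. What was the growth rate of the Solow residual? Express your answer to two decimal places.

Labor's share = 1 − 0.39 − 0.2 = 0.41.
The capital stock: 0.39 × 0.14 = 0.0546 pp.
Human capital: 0.2 × 0.63 = 0.126 pp.
Employment: 0.41 × 1.3 = 0.533 pp.
TFP growth = 3.27 − 0.7136 = 2.5564%.

2.56%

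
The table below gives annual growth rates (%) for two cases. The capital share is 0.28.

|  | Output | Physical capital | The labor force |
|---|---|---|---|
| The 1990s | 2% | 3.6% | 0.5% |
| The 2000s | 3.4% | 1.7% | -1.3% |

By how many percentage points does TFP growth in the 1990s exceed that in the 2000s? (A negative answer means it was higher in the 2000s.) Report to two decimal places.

Labor's share = 1 − 0.28 = 0.72.
The 1990s: TFP = 2 − 1.008 − 0.36 = 0.632%.
The 2000s: TFP = 3.4 − 0.476 + 0.936 = 3.86%.
Difference = 0.632 − (3.86) = -3.228 pp.

-3.23 percentage points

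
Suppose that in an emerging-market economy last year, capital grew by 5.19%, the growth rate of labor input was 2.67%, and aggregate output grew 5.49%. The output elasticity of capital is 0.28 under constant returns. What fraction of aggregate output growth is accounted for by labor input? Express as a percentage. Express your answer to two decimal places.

35.02%

Labor's share = 1 − 0.28 = 0.72.
Labor input contributed 0.72 × 2.67 = 1.9224 pp.
Share of growth = 1.9224 / 5.49 × 100 = 35.0164%.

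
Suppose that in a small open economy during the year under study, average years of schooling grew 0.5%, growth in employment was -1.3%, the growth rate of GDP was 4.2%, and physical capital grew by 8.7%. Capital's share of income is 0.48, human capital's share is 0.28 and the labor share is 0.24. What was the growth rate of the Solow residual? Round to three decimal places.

The Solow residual grew 0.196%.

Labor's share = 1 − 0.48 − 0.28 = 0.24.
Physical capital: 0.48 × 8.7 = 4.176 pp.
Average years of schooling: 0.28 × 0.5 = 0.14 pp.
Employment: 0.24 × (-1.3) = -0.312 pp.
TFP growth = 4.2 − 4.004 = 0.196%.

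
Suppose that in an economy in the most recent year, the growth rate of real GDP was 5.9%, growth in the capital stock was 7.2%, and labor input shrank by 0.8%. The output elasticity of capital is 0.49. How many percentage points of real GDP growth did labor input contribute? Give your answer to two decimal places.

Labor's share = 1 − 0.49 = 0.51.
Contribution = share × growth = 0.51 × (-0.8) = -0.408 pp.

-0.41 percentage points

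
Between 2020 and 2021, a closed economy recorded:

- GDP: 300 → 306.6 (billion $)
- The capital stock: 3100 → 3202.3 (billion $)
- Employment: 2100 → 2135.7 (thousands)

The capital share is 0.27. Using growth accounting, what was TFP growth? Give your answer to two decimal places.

GDP growth = (306.6 − 300) / 300 = 2.2%.
The capital stock growth = (3202.3 − 3100) / 3100 = 3.3%.
Employment growth = (2135.7 − 2100) / 2100 = 1.7%.
Labor's share = 1 − 0.27 = 0.73.
The capital stock: 0.27 × 3.3 = 0.891 pp.
Employment: 0.73 × 1.7 = 1.241 pp.
TFP growth = 2.2 − 2.132 = 0.068%.

TFP growth was 0.07%.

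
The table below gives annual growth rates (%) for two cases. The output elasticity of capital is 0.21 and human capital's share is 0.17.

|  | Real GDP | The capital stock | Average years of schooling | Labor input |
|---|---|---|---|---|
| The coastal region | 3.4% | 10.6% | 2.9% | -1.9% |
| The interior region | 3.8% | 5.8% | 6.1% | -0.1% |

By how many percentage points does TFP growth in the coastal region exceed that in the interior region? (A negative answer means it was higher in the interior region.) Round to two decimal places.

0.25 percentage points

Labor's share = 1 − 0.21 − 0.17 = 0.62.
The coastal region: TFP = 3.4 − 2.226 − 0.493 + 1.178 = 1.859%.
The interior region: TFP = 3.8 − 1.218 − 1.037 + 0.062 = 1.607%.
Difference = 1.859 − (1.607) = 0.252 pp.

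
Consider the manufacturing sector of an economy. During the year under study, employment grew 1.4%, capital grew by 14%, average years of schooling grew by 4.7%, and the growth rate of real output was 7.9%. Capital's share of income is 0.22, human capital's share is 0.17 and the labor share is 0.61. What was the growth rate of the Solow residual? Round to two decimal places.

Labor's share = 1 − 0.22 − 0.17 = 0.61.
Capital: 0.22 × 14 = 3.08 pp.
Average years of schooling: 0.17 × 4.7 = 0.799 pp.
Employment: 0.61 × 1.4 = 0.854 pp.
TFP growth = 7.9 − 4.733 = 3.167%.

3.17%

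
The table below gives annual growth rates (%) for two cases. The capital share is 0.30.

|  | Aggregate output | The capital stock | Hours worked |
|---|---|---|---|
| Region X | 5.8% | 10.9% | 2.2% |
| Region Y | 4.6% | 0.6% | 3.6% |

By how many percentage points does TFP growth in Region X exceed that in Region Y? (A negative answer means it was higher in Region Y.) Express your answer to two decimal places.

Labor's share = 1 − 0.3 = 0.7.
Region X: TFP = 5.8 − 3.27 − 1.54 = 0.99%.
Region Y: TFP = 4.6 − 0.18 − 2.52 = 1.9%.
Difference = 0.99 − (1.9) = -0.91 pp.

-0.91 percentage points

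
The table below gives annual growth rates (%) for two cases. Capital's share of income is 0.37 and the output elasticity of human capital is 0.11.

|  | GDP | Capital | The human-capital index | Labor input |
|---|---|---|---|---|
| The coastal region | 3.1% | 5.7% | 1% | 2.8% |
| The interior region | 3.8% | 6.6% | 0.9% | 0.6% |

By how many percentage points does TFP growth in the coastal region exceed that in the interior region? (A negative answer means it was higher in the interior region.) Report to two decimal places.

-1.52 percentage points

Labor's share = 1 − 0.37 − 0.11 = 0.52.
The coastal region: TFP = 3.1 − 2.109 − 0.11 − 1.456 = -0.575%.
The interior region: TFP = 3.8 − 2.442 − 0.099 − 0.312 = 0.947%.
Difference = -0.575 − (0.947) = -1.522 pp.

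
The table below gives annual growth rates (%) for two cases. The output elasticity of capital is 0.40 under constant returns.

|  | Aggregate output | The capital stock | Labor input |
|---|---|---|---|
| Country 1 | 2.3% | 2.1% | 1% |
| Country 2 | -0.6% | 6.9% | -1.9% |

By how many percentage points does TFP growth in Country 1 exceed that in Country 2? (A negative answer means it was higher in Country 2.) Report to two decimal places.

Labor's share = 1 − 0.4 = 0.6.
Country 1: TFP = 2.3 − 0.84 − 0.6 = 0.86%.
Country 2: TFP = -0.6 − 2.76 + 1.14 = -2.22%.
Difference = 0.86 − (-2.22) = 3.08 pp.

3.08 percentage points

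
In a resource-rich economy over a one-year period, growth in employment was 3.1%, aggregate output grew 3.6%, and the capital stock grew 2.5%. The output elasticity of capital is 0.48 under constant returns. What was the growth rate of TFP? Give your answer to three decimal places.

Labor's share = 1 − 0.48 = 0.52.
The capital stock: 0.48 × 2.5 = 1.2 pp.
Employment: 0.52 × 3.1 = 1.612 pp.
TFP growth = 3.6 − 2.812 = 0.788%.

TFP grew 0.788%.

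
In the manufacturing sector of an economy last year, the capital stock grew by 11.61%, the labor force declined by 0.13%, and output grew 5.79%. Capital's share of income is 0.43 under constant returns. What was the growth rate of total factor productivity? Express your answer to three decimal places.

Labor's share = 1 − 0.43 = 0.57.
The capital stock: 0.43 × 11.61 = 4.9923 pp.
The labor force: 0.57 × (-0.13) = -0.0741 pp.
TFP growth = 5.79 − 4.9182 = 0.8718%.

Total factor productivity growth was 0.872%.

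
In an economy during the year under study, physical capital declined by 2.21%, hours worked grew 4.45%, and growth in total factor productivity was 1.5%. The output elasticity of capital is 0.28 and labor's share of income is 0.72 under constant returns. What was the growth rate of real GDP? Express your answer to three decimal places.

Labor's share = 1 − 0.28 = 0.72.
Physical capital: 0.28 × (-2.21) = -0.6188 pp.
Hours worked: 0.72 × 4.45 = 3.204 pp.
Output growth = 1.5 + 2.5852 = 4.0852%.

Real GDP grew 4.085%.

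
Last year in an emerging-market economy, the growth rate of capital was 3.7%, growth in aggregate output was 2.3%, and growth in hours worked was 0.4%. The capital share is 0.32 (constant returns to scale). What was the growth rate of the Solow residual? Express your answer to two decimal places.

Labor's share = 1 − 0.32 = 0.68.
Capital: 0.32 × 3.7 = 1.184 pp.
Hours worked: 0.68 × 0.4 = 0.272 pp.
TFP growth = 2.3 − 1.456 = 0.844%.

The Solow residual growth was 0.84%.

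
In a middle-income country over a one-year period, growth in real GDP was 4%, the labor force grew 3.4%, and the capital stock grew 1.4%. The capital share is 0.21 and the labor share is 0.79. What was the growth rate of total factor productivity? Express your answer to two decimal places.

Total factor productivity grew 1.02%.

Labor's share = 1 − 0.21 = 0.79.
The capital stock: 0.21 × 1.4 = 0.294 pp.
The labor force: 0.79 × 3.4 = 2.686 pp.
TFP growth = 4 − 2.98 = 1.02%.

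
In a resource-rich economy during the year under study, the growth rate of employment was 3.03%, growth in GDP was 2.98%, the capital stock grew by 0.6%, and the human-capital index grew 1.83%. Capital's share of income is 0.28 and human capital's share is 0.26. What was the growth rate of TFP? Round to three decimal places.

TFP growth was 0.942%.

Labor's share = 1 − 0.28 − 0.26 = 0.46.
The capital stock: 0.28 × 0.6 = 0.168 pp.
The human-capital index: 0.26 × 1.83 = 0.4758 pp.
Employment: 0.46 × 3.03 = 1.3938 pp.
TFP growth = 2.98 − 2.0376 = 0.9424%.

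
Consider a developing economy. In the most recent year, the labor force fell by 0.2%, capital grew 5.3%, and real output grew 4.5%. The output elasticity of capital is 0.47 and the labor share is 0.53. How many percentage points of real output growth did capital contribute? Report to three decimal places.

Contribution = share × growth = 0.47 × 5.3 = 2.491 pp.

2.491 percentage points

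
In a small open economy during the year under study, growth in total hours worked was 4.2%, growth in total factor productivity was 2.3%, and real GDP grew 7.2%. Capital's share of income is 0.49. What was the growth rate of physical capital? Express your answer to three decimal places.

Labor's share = 1 − 0.49 = 0.51.
gY = gA + 0.51×4.2 + 0.49×g.
0.49×g = 7.2 − 2.3 − 2.142 = 2.758.
g = 2.758 / 0.49 = 5.62857%.

Physical capital grew 5.629%.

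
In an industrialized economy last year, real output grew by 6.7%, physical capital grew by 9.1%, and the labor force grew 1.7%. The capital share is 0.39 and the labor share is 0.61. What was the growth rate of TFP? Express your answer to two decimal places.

Labor's share = 1 − 0.39 = 0.61.
Physical capital: 0.39 × 9.1 = 3.549 pp.
The labor force: 0.61 × 1.7 = 1.037 pp.
TFP growth = 6.7 − 4.586 = 2.114%.

TFP growth was 2.11%.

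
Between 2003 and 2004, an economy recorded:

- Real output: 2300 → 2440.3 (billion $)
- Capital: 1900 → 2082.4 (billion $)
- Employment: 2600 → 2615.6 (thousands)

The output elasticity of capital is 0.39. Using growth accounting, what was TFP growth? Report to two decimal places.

TFP grew 1.99%.

Real output growth = (2440.3 − 2300) / 2300 = 6.1%.
Capital growth = (2082.4 − 1900) / 1900 = 9.6%.
Employment growth = (2615.6 − 2600) / 2600 = 0.6%.
Labor's share = 1 − 0.39 = 0.61.
Capital: 0.39 × 9.6 = 3.744 pp.
Employment: 0.61 × 0.6 = 0.366 pp.
TFP growth = 6.1 − 4.11 = 1.99%.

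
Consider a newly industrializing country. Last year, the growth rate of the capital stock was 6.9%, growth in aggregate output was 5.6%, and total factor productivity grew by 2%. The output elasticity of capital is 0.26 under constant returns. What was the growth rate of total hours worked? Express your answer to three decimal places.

2.441%

Labor's share = 1 − 0.26 = 0.74.
gY = gA + 0.26×6.9 + 0.74×g.
0.74×g = 5.6 − 2 − 1.794 = 1.806.
g = 1.806 / 0.74 = 2.44054%.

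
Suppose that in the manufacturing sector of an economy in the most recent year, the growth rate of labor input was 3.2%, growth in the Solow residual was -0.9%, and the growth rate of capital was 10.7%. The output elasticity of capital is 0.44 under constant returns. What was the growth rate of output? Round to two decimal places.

Labor's share = 1 − 0.44 = 0.56.
Capital: 0.44 × 10.7 = 4.708 pp.
Labor input: 0.56 × 3.2 = 1.792 pp.
Output growth = -0.9 + 6.5 = 5.6%.

5.60%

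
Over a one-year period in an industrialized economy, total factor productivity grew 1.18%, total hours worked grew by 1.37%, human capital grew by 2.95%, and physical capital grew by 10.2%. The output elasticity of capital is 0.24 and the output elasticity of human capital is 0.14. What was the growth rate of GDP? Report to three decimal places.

Labor's share = 1 − 0.24 − 0.14 = 0.62.
Physical capital: 0.24 × 10.2 = 2.448 pp.
Human capital: 0.14 × 2.95 = 0.413 pp.
Total hours worked: 0.62 × 1.37 = 0.8494 pp.
Output growth = 1.18 + 3.7104 = 4.8904%.

4.890%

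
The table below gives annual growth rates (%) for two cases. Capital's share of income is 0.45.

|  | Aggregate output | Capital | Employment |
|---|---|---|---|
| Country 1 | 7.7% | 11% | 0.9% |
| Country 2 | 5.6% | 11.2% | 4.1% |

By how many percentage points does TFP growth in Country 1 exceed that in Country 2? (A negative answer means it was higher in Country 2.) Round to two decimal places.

3.95 percentage points

Labor's share = 1 − 0.45 = 0.55.
Country 1: TFP = 7.7 − 4.95 − 0.495 = 2.255%.
Country 2: TFP = 5.6 − 5.04 − 2.255 = -1.695%.
Difference = 2.255 − (-1.695) = 3.95 pp.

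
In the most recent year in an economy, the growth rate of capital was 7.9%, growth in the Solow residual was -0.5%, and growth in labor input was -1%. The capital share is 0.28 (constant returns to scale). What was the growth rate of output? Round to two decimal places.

Labor's share = 1 − 0.28 = 0.72.
Capital: 0.28 × 7.9 = 2.212 pp.
Labor input: 0.72 × (-1) = -0.72 pp.
Output growth = -0.5 + 1.492 = 0.992%.

Output grew 0.99%.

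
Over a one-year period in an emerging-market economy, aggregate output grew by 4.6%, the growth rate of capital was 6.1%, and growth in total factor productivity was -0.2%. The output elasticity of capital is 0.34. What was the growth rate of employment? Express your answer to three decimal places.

Labor's share = 1 − 0.34 = 0.66.
gY = gA + 0.34×6.1 + 0.66×g.
0.66×g = 4.6 + 0.2 − 2.074 = 2.726.
g = 2.726 / 0.66 = 4.1303%.

4.130%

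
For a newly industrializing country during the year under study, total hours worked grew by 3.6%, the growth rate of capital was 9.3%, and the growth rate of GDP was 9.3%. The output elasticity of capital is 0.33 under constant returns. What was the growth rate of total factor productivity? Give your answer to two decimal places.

Labor's share = 1 − 0.33 = 0.67.
Capital: 0.33 × 9.3 = 3.069 pp.
Total hours worked: 0.67 × 3.6 = 2.412 pp.
TFP growth = 9.3 − 5.481 = 3.819%.

3.82%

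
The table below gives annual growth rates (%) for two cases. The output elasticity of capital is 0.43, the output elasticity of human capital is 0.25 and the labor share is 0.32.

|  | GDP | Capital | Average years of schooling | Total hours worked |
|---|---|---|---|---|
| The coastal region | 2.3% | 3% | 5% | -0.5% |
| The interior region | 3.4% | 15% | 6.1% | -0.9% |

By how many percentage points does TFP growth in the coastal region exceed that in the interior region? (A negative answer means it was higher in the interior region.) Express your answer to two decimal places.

4.21 percentage points

Labor's share = 1 − 0.43 − 0.25 = 0.32.
The coastal region: TFP = 2.3 − 1.29 − 1.25 + 0.16 = -0.08%.
The interior region: TFP = 3.4 − 6.45 − 1.525 + 0.288 = -4.287%.
Difference = -0.08 − (-4.287) = 4.207 pp.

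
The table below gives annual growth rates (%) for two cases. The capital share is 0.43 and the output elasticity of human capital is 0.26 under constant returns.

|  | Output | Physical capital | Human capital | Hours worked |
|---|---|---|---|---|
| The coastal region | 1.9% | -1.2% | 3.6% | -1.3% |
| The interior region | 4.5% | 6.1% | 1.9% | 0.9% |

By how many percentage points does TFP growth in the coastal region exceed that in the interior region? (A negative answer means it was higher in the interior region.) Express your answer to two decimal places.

Labor's share = 1 − 0.43 − 0.26 = 0.31.
The coastal region: TFP = 1.9 + 0.516 − 0.936 + 0.403 = 1.883%.
The interior region: TFP = 4.5 − 2.623 − 0.494 − 0.279 = 1.104%.
Difference = 1.883 − (1.104) = 0.779 pp.

0.78 percentage points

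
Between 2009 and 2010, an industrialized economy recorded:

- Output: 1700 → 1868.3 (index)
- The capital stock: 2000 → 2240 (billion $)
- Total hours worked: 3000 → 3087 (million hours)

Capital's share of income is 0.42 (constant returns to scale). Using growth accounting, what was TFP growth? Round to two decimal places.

Output growth = (1868.3 − 1700) / 1700 = 9.9%.
The capital stock growth = (2240 − 2000) / 2000 = 12%.
Total hours worked growth = (3087 − 3000) / 3000 = 2.9%.
Labor's share = 1 − 0.42 = 0.58.
The capital stock: 0.42 × 12 = 5.04 pp.
Total hours worked: 0.58 × 2.9 = 1.682 pp.
TFP growth = 9.9 − 6.722 = 3.178%.

3.18%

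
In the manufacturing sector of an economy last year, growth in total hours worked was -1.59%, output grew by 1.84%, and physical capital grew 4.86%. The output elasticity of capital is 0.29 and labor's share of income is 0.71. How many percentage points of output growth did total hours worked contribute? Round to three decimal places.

-1.129 percentage points

Labor's share = 1 − 0.29 = 0.71.
Contribution = share × growth = 0.71 × (-1.59) = -1.1289 pp.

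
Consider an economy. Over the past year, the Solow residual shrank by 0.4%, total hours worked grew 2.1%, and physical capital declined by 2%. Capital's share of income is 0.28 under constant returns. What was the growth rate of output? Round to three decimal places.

Labor's share = 1 − 0.28 = 0.72.
Physical capital: 0.28 × (-2) = -0.56 pp.
Total hours worked: 0.72 × 2.1 = 1.512 pp.
Output growth = -0.4 + 0.952 = 0.552%.

0.552%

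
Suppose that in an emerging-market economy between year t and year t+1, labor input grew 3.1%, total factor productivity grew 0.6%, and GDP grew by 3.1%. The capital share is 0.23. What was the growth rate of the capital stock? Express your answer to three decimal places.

The capital stock grew 0.491%.

Labor's share = 1 − 0.23 = 0.77.
gY = gA + 0.77×3.1 + 0.23×g.
0.23×g = 3.1 − 0.6 − 2.387 = 0.113.
g = 0.113 / 0.23 = 0.4913%.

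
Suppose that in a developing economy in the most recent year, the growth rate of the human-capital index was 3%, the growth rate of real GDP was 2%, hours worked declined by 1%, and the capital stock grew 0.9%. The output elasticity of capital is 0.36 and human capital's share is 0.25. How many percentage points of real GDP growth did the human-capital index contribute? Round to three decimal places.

Contribution = share × growth = 0.25 × 3 = 0.75 pp.

0.750 pp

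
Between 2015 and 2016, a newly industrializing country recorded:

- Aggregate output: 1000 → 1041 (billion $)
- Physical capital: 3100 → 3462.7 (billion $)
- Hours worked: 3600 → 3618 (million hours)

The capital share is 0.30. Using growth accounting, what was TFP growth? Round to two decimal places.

0.24%

Aggregate output growth = (1041 − 1000) / 1000 = 4.1%.
Physical capital growth = (3462.7 − 3100) / 3100 = 11.7%.
Hours worked growth = (3618 − 3600) / 3600 = 0.5%.
Labor's share = 1 − 0.3 = 0.7.
Physical capital: 0.3 × 11.7 = 3.51 pp.
Hours worked: 0.7 × 0.5 = 0.35 pp.
TFP growth = 4.1 − 3.86 = 0.24%.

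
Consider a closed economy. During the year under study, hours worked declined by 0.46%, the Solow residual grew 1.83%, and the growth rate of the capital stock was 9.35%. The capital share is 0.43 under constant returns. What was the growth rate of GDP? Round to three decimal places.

Labor's share = 1 − 0.43 = 0.57.
The capital stock: 0.43 × 9.35 = 4.0205 pp.
Hours worked: 0.57 × (-0.46) = -0.2622 pp.
Output growth = 1.83 + 3.7583 = 5.5883%.

GDP growth was 5.588%.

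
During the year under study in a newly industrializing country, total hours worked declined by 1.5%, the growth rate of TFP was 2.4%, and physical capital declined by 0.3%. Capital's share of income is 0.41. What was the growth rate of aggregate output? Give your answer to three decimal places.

Labor's share = 1 − 0.41 = 0.59.
Physical capital: 0.41 × (-0.3) = -0.123 pp.
Total hours worked: 0.59 × (-1.5) = -0.885 pp.
Output growth = 2.4 + (-1.008) = 1.392%.

1.392%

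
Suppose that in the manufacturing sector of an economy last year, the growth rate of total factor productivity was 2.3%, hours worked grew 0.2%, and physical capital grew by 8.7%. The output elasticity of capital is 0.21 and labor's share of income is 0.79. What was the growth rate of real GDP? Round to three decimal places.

4.285%

Labor's share = 1 − 0.21 = 0.79.
Physical capital: 0.21 × 8.7 = 1.827 pp.
Hours worked: 0.79 × 0.2 = 0.158 pp.
Output growth = 2.3 + 1.985 = 4.285%.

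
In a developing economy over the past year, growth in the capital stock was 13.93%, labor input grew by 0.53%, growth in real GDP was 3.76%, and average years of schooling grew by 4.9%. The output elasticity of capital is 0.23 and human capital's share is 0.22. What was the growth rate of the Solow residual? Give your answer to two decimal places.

Labor's share = 1 − 0.23 − 0.22 = 0.55.
The capital stock: 0.23 × 13.93 = 3.2039 pp.
Average years of schooling: 0.22 × 4.9 = 1.078 pp.
Labor input: 0.55 × 0.53 = 0.2915 pp.
TFP growth = 3.76 − 4.5734 = -0.8134%.

-0.81%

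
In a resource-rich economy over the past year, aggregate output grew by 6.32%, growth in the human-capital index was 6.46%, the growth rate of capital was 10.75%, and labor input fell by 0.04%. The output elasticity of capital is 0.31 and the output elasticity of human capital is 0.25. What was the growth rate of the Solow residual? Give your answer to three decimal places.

Labor's share = 1 − 0.31 − 0.25 = 0.44.
Capital: 0.31 × 10.75 = 3.3325 pp.
The human-capital index: 0.25 × 6.46 = 1.615 pp.
Labor input: 0.44 × (-0.04) = -0.0176 pp.
TFP growth = 6.32 − 4.9299 = 1.3901%.

The Solow residual growth was 1.390%.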